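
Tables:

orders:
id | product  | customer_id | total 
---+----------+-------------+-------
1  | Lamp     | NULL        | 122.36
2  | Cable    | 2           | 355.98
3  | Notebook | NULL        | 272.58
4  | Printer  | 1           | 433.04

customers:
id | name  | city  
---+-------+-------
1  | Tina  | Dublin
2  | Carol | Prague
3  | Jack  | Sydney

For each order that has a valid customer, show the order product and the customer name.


INNER JOIN keeps only orders rows whose customer_id matches an id in customers. Walk through each order:
  - order 1 (Lamp): customer_id=NULL, no match -> dropped
  - order 2 (Cable): customer_id=2 -> matches Carol
  - order 3 (Notebook): customer_id=NULL, no match -> dropped
  - order 4 (Printer): customer_id=1 -> matches Tina
So 2 of 4 rows are dropped.

SQL:
SELECT a.product, b.name AS customer
FROM orders a
INNER JOIN customers b ON a.customer_id = b.id

Result:
product | customer
--------+---------
Cable   | Carol   
Printer | Tina    


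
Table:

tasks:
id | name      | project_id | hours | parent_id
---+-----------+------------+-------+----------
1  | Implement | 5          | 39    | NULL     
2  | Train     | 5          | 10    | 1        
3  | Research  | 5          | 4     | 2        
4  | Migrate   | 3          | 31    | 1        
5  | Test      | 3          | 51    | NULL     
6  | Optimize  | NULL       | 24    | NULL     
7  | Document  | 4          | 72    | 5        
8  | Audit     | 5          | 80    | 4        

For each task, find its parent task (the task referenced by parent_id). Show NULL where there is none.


This is a self-join: tasks is joined to a second copy of itself, matching each row's parent_id to another row's id. Use LEFT JOIN so rows with parent_id=NULL are kept.
  - task 1 (Implement): parent_id=NULL -> NULL
  - task 2 (Train): parent_id=1 -> Implement
  - task 3 (Research): parent_id=2 -> Train
  - task 4 (Migrate): parent_id=1 -> Implement
  - task 5 (Test): parent_id=NULL -> NULL
  - task 6 (Optimize): parent_id=NULL -> NULL
  - task 7 (Document): parent_id=5 -> Test
  - task 8 (Audit): parent_id=4 -> Migrate

SQL:
SELECT a.name AS item, b.name AS parent
FROM tasks a
LEFT JOIN tasks b ON a.parent_id = b.id

Result:
item      | parent   
----------+----------
Implement | NULL     
Train     | Implement
Research  | Train    
Migrate   | Implement
Test      | NULL     
Optimize  | NULL     
Document  | Test     
Audit     | Migrate  


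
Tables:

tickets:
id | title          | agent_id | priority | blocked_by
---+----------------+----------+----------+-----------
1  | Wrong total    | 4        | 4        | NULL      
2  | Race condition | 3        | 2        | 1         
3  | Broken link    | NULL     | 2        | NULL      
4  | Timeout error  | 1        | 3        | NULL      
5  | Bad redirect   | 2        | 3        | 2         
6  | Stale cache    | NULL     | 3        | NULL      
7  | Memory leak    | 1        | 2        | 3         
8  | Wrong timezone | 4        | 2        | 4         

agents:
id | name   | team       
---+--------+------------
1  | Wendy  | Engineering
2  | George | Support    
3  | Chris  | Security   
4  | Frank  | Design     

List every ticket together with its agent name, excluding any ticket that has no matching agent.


INNER JOIN keeps only tickets rows whose agent_id matches an id in agents. Walk through each ticket:
  - ticket 1 (Wrong total): agent_id=4 -> matches Frank
  - ticket 2 (Race condition): agent_id=3 -> matches Chris
  - ticket 3 (Broken link): agent_id=NULL, no match -> dropped
  - ticket 4 (Timeout error): agent_id=1 -> matches Wendy
  - ticket 5 (Bad redirect): agent_id=2 -> matches George
  - ticket 6 (Stale cache): agent_id=NULL, no match -> dropped
  - ticket 7 (Memory leak): agent_id=1 -> matches Wendy
  - ticket 8 (Wrong timezone): agent_id=4 -> matches Frank
So 2 of 8 rows are dropped.

SQL:
SELECT a.title, b.name AS agent
FROM tickets a
INNER JOIN agents b ON a.agent_id = b.id

Result:
title          | agent 
---------------+-------
Wrong total    | Frank 
Race condition | Chris 
Timeout error  | Wendy 
Bad redirect   | George
Memory leak    | Wendy 
Wrong timezone | Frank 


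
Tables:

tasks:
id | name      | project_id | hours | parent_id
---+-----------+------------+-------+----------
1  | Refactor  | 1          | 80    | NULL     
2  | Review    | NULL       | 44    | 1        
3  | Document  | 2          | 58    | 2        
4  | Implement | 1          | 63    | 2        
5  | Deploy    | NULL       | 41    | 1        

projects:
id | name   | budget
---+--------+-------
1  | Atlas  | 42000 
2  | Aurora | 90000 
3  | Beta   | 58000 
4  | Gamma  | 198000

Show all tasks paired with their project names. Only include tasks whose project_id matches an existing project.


INNER JOIN keeps only tasks rows whose project_id matches an id in projects. Walk through each task:
  - task 1 (Refactor): project_id=1 -> matches Atlas
  - task 2 (Review): project_id=NULL, no match -> dropped
  - task 3 (Document): project_id=2 -> matches Aurora
  - task 4 (Implement): project_id=1 -> matches Atlas
  - task 5 (Deploy): project_id=NULL, no match -> dropped
So 2 of 5 rows are dropped.

SQL:
SELECT a.name, b.name AS project
FROM tasks a
INNER JOIN projects b ON a.project_id = b.id

Result:
name      | project
----------+--------
Refactor  | Atlas  
Document  | Aurora 
Implement | Atlas  


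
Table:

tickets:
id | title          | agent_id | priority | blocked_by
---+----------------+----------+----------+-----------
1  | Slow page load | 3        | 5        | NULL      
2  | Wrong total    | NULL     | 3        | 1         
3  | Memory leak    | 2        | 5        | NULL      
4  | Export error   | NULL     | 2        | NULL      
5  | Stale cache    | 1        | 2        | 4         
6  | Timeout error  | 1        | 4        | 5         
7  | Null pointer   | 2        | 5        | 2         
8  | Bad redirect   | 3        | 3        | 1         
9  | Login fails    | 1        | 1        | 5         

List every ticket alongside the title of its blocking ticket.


This is a self-join: tickets is joined to a second copy of itself, matching each row's blocked_by to another row's id. Use LEFT JOIN so rows with blocked_by=NULL are kept.
  - ticket 1 (Slow page load): blocked_by=NULL -> NULL
  - ticket 2 (Wrong total): blocked_by=1 -> Slow page load
  - ticket 3 (Memory leak): blocked_by=NULL -> NULL
  - ticket 4 (Export error): blocked_by=NULL -> NULL
  - ticket 5 (Stale cache): blocked_by=4 -> Export error
  - ticket 6 (Timeout error): blocked_by=5 -> Stale cache
  - ticket 7 (Null pointer): blocked_by=2 -> Wrong total
  - ticket 8 (Bad redirect): blocked_by=1 -> Slow page load
  - ticket 9 (Login fails): blocked_by=5 -> Stale cache

SQL:
SELECT a.title AS item, b.title AS blocked_by
FROM tickets a
LEFT JOIN tickets b ON a.blocked_by = b.id

Result:
item           | blocked_by    
---------------+---------------
Slow page load | NULL          
Wrong total    | Slow page load
Memory leak    | NULL          
Export error   | NULL          
Stale cache    | Export error  
Timeout error  | Stale cache   
Null pointer   | Wrong total   
Bad redirect   | Slow page load
Login fails    | Stale cache   


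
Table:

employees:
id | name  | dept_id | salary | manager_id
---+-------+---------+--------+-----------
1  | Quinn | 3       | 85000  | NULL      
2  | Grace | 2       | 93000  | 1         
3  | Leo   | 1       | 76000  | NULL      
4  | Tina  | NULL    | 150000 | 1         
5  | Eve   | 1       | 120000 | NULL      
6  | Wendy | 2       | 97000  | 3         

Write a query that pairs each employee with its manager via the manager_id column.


This is a self-join: employees is joined to a second copy of itself, matching each row's manager_id to another row's id. Use LEFT JOIN so rows with manager_id=NULL are kept.
  - employee 1 (Quinn): manager_id=NULL -> NULL
  - employee 2 (Grace): manager_id=1 -> Quinn
  - employee 3 (Leo): manager_id=NULL -> NULL
  - employee 4 (Tina): manager_id=1 -> Quinn
  - employee 5 (Eve): manager_id=NULL -> NULL
  - employee 6 (Wendy): manager_id=3 -> Leo

SQL:
SELECT a.name AS item, b.name AS manager
FROM employees a
LEFT JOIN employees b ON a.manager_id = b.id

Result:
item  | manager
------+--------
Quinn | NULL   
Grace | Quinn  
Leo   | NULL   
Tina  | Quinn  
Eve   | NULL   
Wendy | Leo    


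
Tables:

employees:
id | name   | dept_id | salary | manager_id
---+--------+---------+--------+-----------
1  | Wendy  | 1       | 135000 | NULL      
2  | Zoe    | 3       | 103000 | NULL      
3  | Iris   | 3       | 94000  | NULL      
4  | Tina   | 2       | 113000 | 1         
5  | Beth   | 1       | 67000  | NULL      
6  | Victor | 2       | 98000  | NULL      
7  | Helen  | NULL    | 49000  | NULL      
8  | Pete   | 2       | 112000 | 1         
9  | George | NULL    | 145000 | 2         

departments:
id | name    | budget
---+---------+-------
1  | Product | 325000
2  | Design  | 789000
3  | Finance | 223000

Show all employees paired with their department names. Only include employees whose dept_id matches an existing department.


INNER JOIN keeps only employees rows whose dept_id matches an id in departments. Walk through each employee:
  - employee 1 (Wendy): dept_id=1 -> matches Product
  - employee 2 (Zoe): dept_id=3 -> matches Finance
  - employee 3 (Iris): dept_id=3 -> matches Finance
  - employee 4 (Tina): dept_id=2 -> matches Design
  - employee 5 (Beth): dept_id=1 -> matches Product
  - employee 6 (Victor): dept_id=2 -> matches Design
  - employee 7 (Helen): dept_id=NULL, no match -> dropped
  - employee 8 (Pete): dept_id=2 -> matches Design
  - employee 9 (George): dept_id=NULL, no match -> dropped
So 2 of 9 rows are dropped.

SQL:
SELECT a.name, b.name AS department
FROM employees a
INNER JOIN departments b ON a.dept_id = b.id

Result:
name   | department
-------+-----------
Wendy  | Product   
Zoe    | Finance   
Iris   | Finance   
Tina   | Design    
Beth   | Product   
Victor | Design    
Pete   | Design    


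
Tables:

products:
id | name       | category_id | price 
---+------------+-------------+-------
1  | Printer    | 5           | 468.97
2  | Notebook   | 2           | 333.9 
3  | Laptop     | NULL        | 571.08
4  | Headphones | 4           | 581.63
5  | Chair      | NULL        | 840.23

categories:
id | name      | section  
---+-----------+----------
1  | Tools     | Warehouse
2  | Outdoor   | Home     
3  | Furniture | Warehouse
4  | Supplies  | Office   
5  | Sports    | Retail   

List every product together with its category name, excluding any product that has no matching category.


INNER JOIN keeps only products rows whose category_id matches an id in categories. Walk through each product:
  - product 1 (Printer): category_id=5 -> matches Sports
  - product 2 (Notebook): category_id=2 -> matches Outdoor
  - product 3 (Laptop): category_id=NULL, no match -> dropped
  - product 4 (Headphones): category_id=4 -> matches Supplies
  - product 5 (Chair): category_id=NULL, no match -> dropped
So 2 of 5 rows are dropped.

SQL:
SELECT a.name, b.name AS category
FROM products a
INNER JOIN categories b ON a.category_id = b.id

Result:
name       | category
-----------+---------
Printer    | Sports  
Notebook   | Outdoor 
Headphones | Supplies


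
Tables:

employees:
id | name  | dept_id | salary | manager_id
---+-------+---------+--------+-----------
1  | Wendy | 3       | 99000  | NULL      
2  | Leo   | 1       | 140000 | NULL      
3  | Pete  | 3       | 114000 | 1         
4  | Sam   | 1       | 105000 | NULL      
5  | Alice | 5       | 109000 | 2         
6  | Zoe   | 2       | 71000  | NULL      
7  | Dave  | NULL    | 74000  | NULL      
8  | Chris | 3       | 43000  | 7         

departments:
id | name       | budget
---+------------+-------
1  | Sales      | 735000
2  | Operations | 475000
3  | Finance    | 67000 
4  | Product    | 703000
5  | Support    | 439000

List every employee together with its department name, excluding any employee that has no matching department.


INNER JOIN keeps only employees rows whose dept_id matches an id in departments. Walk through each employee:
  - employee 1 (Wendy): dept_id=3 -> matches Finance
  - employee 2 (Leo): dept_id=1 -> matches Sales
  - employee 3 (Pete): dept_id=3 -> matches Finance
  - employee 4 (Sam): dept_id=1 -> matches Sales
  - employee 5 (Alice): dept_id=5 -> matches Support
  - employee 6 (Zoe): dept_id=2 -> matches Operations
  - employee 7 (Dave): dept_id=NULL, no match -> dropped
  - employee 8 (Chris): dept_id=3 -> matches Finance
So 1 of 8 rows is dropped.

SQL:
SELECT a.name, b.name AS department
FROM employees a
INNER JOIN departments b ON a.dept_id = b.id

Result:
name  | department
------+-----------
Wendy | Finance   
Leo   | Sales     
Pete  | Finance   
Sam   | Sales     
Alice | Support   
Zoe   | Operations
Chris | Finance   


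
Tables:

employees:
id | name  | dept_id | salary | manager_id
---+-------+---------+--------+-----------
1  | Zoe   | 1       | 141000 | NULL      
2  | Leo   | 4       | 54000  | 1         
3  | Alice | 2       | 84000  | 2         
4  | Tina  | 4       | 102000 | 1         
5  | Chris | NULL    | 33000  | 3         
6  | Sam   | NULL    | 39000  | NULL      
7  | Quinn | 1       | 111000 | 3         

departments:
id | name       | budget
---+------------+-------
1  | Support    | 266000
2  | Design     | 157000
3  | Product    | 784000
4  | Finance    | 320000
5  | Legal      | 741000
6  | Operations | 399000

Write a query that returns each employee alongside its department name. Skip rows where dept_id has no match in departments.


INNER JOIN keeps only employees rows whose dept_id matches an id in departments. Walk through each employee:
  - employee 1 (Zoe): dept_id=1 -> matches Support
  - employee 2 (Leo): dept_id=4 -> matches Finance
  - employee 3 (Alice): dept_id=2 -> matches Design
  - employee 4 (Tina): dept_id=4 -> matches Finance
  - employee 5 (Chris): dept_id=NULL, no match -> dropped
  - employee 6 (Sam): dept_id=NULL, no match -> dropped
  - employee 7 (Quinn): dept_id=1 -> matches Support
So 2 of 7 rows are dropped.

SQL:
SELECT a.name, b.name AS department
FROM employees a
INNER JOIN departments b ON a.dept_id = b.id

Result:
name  | department
------+-----------
Zoe   | Support   
Leo   | Finance   
Alice | Design    
Tina  | Finance   
Quinn | Support   


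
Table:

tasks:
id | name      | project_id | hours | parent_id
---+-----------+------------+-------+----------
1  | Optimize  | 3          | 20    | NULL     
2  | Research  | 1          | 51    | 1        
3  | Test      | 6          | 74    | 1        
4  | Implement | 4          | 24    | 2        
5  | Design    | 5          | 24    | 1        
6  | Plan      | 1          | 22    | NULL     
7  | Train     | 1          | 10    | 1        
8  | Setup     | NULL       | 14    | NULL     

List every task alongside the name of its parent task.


This is a self-join: tasks is joined to a second copy of itself, matching each row's parent_id to another row's id. Use LEFT JOIN so rows with parent_id=NULL are kept.
  - task 1 (Optimize): parent_id=NULL -> NULL
  - task 2 (Research): parent_id=1 -> Optimize
  - task 3 (Test): parent_id=1 -> Optimize
  - task 4 (Implement): parent_id=2 -> Research
  - task 5 (Design): parent_id=1 -> Optimize
  - task 6 (Plan): parent_id=NULL -> NULL
  - task 7 (Train): parent_id=1 -> Optimize
  - task 8 (Setup): parent_id=NULL -> NULL

SQL:
SELECT a.name AS item, b.name AS parent
FROM tasks a
LEFT JOIN tasks b ON a.parent_id = b.id

Result:
item      | parent  
----------+---------
Optimize  | NULL    
Research  | Optimize
Test      | Optimize
Implement | Research
Design    | Optimize
Plan      | NULL    
Train     | Optimize
Setup     | NULL    


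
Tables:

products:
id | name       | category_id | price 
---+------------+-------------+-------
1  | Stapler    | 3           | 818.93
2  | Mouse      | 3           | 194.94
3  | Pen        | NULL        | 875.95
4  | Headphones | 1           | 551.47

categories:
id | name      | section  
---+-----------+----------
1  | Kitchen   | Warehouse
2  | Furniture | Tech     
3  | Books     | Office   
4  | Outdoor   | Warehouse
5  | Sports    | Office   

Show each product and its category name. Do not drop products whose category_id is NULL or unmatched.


LEFT JOIN keeps every row from products (the left table); where category_id has no match in categories, the category columns become NULL. Walk through each product:
  - product 1 (Stapler): category_id=3 -> matches Books
  - product 2 (Mouse): category_id=3 -> matches Books
  - product 3 (Pen): category_id=NULL, no match -> kept with NULL
  - product 4 (Headphones): category_id=1 -> matches Kitchen
All 4 rows appear; 1 has NULL category.

SQL:
SELECT a.name, b.name AS category
FROM products a
LEFT JOIN categories b ON a.category_id = b.id

Result:
name       | category
-----------+---------
Stapler    | Books   
Mouse      | Books   
Pen        | NULL    
Headphones | Kitchen 


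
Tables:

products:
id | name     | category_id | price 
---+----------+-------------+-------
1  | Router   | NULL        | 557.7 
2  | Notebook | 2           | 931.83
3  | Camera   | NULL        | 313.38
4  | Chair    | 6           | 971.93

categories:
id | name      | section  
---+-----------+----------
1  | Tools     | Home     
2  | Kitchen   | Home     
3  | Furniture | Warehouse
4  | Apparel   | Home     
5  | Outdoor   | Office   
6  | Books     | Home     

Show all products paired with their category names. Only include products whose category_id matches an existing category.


INNER JOIN keeps only products rows whose category_id matches an id in categories. Walk through each product:
  - product 1 (Router): category_id=NULL, no match -> dropped
  - product 2 (Notebook): category_id=2 -> matches Kitchen
  - product 3 (Camera): category_id=NULL, no match -> dropped
  - product 4 (Chair): category_id=6 -> matches Books
So 2 of 4 rows are dropped.

SQL:
SELECT a.name, b.name AS category
FROM products a
INNER JOIN categories b ON a.category_id = b.id

Result:
name     | category
---------+---------
Notebook | Kitchen 
Chair    | Books   


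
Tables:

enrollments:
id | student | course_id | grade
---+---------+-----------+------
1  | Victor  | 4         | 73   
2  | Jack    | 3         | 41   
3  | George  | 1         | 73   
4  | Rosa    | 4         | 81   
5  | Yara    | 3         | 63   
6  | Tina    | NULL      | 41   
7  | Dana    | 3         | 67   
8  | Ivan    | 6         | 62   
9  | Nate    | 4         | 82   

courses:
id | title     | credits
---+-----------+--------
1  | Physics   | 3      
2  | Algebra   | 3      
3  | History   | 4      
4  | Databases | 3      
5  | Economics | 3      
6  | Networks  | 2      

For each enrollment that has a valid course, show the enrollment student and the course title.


INNER JOIN keeps only enrollments rows whose course_id matches an id in courses. Walk through each enrollment:
  - enrollment 1 (Victor): course_id=4 -> matches Databases
  - enrollment 2 (Jack): course_id=3 -> matches History
  - enrollment 3 (George): course_id=1 -> matches Physics
  - enrollment 4 (Rosa): course_id=4 -> matches Databases
  - enrollment 5 (Yara): course_id=3 -> matches History
  - enrollment 6 (Tina): course_id=NULL, no match -> dropped
  - enrollment 7 (Dana): course_id=3 -> matches History
  - enrollment 8 (Ivan): course_id=6 -> matches Networks
  - enrollment 9 (Nate): course_id=4 -> matches Databases
So 1 of 9 rows is dropped.

SQL:
SELECT a.student, b.title AS course
FROM enrollments a
INNER JOIN courses b ON a.course_id = b.id

Result:
student | course   
--------+----------
Victor  | Databases
Jack    | History  
George  | Physics  
Rosa    | Databases
Yara    | History  
Dana    | History  
Ivan    | Networks 
Nate    | Databases


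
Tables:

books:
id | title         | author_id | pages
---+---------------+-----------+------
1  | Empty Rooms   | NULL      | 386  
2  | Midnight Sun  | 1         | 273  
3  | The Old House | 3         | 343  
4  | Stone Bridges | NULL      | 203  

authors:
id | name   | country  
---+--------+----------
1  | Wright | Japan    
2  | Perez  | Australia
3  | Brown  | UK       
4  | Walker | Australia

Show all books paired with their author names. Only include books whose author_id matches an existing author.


INNER JOIN keeps only books rows whose author_id matches an id in authors. Walk through each book:
  - book 1 (Empty Rooms): author_id=NULL, no match -> dropped
  - book 2 (Midnight Sun): author_id=1 -> matches Wright
  - book 3 (The Old House): author_id=3 -> matches Brown
  - book 4 (Stone Bridges): author_id=NULL, no match -> dropped
So 2 of 4 rows are dropped.

SQL:
SELECT a.title, b.name AS author
FROM books a
INNER JOIN authors b ON a.author_id = b.id

Result:
title         | author
--------------+-------
Midnight Sun  | Wright
The Old House | Brown 


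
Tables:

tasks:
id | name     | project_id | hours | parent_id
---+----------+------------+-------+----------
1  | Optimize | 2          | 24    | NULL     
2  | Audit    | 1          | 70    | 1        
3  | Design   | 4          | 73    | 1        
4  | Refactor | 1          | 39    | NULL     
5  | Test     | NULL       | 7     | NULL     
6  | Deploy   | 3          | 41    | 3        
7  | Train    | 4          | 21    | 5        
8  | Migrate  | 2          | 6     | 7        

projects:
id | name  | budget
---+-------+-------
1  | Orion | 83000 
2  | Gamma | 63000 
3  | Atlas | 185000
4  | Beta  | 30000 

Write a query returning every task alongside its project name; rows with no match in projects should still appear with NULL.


LEFT JOIN keeps every row from tasks (the left table); where project_id has no match in projects, the project columns become NULL. Walk through each task:
  - task 1 (Optimize): project_id=2 -> matches Gamma
  - task 2 (Audit): project_id=1 -> matches Orion
  - task 3 (Design): project_id=4 -> matches Beta
  - task 4 (Refactor): project_id=1 -> matches Orion
  - task 5 (Test): project_id=NULL, no match -> kept with NULL
  - task 6 (Deploy): project_id=3 -> matches Atlas
  - task 7 (Train): project_id=4 -> matches Beta
  - task 8 (Migrate): project_id=2 -> matches Gamma
All 8 rows appear; 1 has NULL project.

SQL:
SELECT a.name, b.name AS project
FROM tasks a
LEFT JOIN projects b ON a.project_id = b.id

Result:
name     | project
---------+--------
Optimize | Gamma  
Audit    | Orion  
Design   | Beta   
Refactor | Orion  
Test     | NULL   
Deploy   | Atlas  
Train    | Beta   
Migrate  | Gamma  


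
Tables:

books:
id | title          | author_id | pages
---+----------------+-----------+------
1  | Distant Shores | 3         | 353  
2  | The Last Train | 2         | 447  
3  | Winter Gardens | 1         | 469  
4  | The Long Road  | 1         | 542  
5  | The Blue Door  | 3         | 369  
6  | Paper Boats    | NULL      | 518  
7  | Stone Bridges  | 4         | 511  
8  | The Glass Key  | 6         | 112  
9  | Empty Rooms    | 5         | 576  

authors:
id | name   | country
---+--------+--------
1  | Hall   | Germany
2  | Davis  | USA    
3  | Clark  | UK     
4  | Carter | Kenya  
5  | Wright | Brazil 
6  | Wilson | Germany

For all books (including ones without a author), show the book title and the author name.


LEFT JOIN keeps every row from books (the left table); where author_id has no match in authors, the author columns become NULL. Walk through each book:
  - book 1 (Distant Shores): author_id=3 -> matches Clark
  - book 2 (The Last Train): author_id=2 -> matches Davis
  - book 3 (Winter Gardens): author_id=1 -> matches Hall
  - book 4 (The Long Road): author_id=1 -> matches Hall
  - book 5 (The Blue Door): author_id=3 -> matches Clark
  - book 6 (Paper Boats): author_id=NULL, no match -> kept with NULL
  - book 7 (Stone Bridges): author_id=4 -> matches Carter
  - book 8 (The Glass Key): author_id=6 -> matches Wilson
  - book 9 (Empty Rooms): author_id=5 -> matches Wright
All 9 rows appear; 1 has NULL author.

SQL:
SELECT a.title, b.name AS author
FROM books a
LEFT JOIN authors b ON a.author_id = b.id

Result:
title          | author
---------------+-------
Distant Shores | Clark 
The Last Train | Davis 
Winter Gardens | Hall  
The Long Road  | Hall  
The Blue Door  | Clark 
Paper Boats    | NULL  
Stone Bridges  | Carter
The Glass Key  | Wilson
Empty Rooms    | Wright


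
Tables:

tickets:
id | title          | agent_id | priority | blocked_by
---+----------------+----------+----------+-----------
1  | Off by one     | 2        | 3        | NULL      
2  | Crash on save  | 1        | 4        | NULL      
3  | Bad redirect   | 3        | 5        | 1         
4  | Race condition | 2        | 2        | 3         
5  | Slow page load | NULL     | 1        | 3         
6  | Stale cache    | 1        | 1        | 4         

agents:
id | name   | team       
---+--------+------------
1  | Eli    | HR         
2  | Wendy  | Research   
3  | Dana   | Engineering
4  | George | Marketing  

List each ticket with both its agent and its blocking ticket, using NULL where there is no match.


Two LEFT JOINs from the same base table tickets: one to agents via agent_id, one to tickets itself via blocked_by. Both are LEFT so every ticket is preserved.
Match against agents:
  - ticket 1 (Off by one): agent_id=2 -> matches Wendy
  - ticket 2 (Crash on save): agent_id=1 -> matches Eli
  - ticket 3 (Bad redirect): agent_id=3 -> matches Dana
  - ticket 4 (Race condition): agent_id=2 -> matches Wendy
  - ticket 5 (Slow page load): agent_id=NULL, no match -> kept with NULL
  - ticket 6 (Stale cache): agent_id=1 -> matches Eli
Match against tickets (self):
  - ticket 1 (Off by one): blocked_by=NULL -> NULL
  - ticket 2 (Crash on save): blocked_by=NULL -> NULL
  - ticket 3 (Bad redirect): blocked_by=1 -> Off by one
  - ticket 4 (Race condition): blocked_by=3 -> Bad redirect
  - ticket 5 (Slow page load): blocked_by=3 -> Bad redirect
  - ticket 6 (Stale cache): blocked_by=4 -> Race condition

SQL:
SELECT a.title, b.name AS agent, c.title AS blocked_by
FROM tickets a
LEFT JOIN agents b ON a.agent_id = b.id
LEFT JOIN tickets c ON a.blocked_by = c.id

Result:
title          | agent | blocked_by    
---------------+-------+---------------
Off by one     | Wendy | NULL          
Crash on save  | Eli   | NULL          
Bad redirect   | Dana  | Off by one    
Race condition | Wendy | Bad redirect  
Slow page load | NULL  | Bad redirect  
Stale cache    | Eli   | Race condition


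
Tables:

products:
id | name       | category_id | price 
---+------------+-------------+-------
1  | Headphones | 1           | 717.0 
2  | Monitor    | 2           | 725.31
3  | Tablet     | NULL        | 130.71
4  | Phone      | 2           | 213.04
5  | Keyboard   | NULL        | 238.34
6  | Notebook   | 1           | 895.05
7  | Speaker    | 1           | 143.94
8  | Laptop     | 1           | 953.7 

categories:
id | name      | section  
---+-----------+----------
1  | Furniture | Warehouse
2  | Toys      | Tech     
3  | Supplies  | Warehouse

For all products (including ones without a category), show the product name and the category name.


LEFT JOIN keeps every row from products (the left table); where category_id has no match in categories, the category columns become NULL. Walk through each product:
  - product 1 (Headphones): category_id=1 -> matches Furniture
  - product 2 (Monitor): category_id=2 -> matches Toys
  - product 3 (Tablet): category_id=NULL, no match -> kept with NULL
  - product 4 (Phone): category_id=2 -> matches Toys
  - product 5 (Keyboard): category_id=NULL, no match -> kept with NULL
  - product 6 (Notebook): category_id=1 -> matches Furniture
  - product 7 (Speaker): category_id=1 -> matches Furniture
  - product 8 (Laptop): category_id=1 -> matches Furniture
All 8 rows appear; 2 have NULL category.

SQL:
SELECT a.name, b.name AS category
FROM products a
LEFT JOIN categories b ON a.category_id = b.id

Result:
name       | category 
-----------+----------
Headphones | Furniture
Monitor    | Toys     
Tablet     | NULL     
Phone      | Toys     
Keyboard   | NULL     
Notebook   | Furniture
Speaker    | Furniture
Laptop     | Furniture


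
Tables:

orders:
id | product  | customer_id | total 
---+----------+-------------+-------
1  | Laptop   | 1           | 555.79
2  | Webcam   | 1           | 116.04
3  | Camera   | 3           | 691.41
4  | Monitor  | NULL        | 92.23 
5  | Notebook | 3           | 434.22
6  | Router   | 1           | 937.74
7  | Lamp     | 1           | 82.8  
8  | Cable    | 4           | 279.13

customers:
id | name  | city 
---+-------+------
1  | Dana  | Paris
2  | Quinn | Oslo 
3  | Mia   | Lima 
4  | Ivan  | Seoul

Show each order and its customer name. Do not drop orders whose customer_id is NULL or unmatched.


LEFT JOIN keeps every row from orders (the left table); where customer_id has no match in customers, the customer columns become NULL. Walk through each order:
  - order 1 (Laptop): customer_id=1 -> matches Dana
  - order 2 (Webcam): customer_id=1 -> matches Dana
  - order 3 (Camera): customer_id=3 -> matches Mia
  - order 4 (Monitor): customer_id=NULL, no match -> kept with NULL
  - order 5 (Notebook): customer_id=3 -> matches Mia
  - order 6 (Router): customer_id=1 -> matches Dana
  - order 7 (Lamp): customer_id=1 -> matches Dana
  - order 8 (Cable): customer_id=4 -> matches Ivan
All 8 rows appear; 1 has NULL customer.

SQL:
SELECT a.product, b.name AS customer
FROM orders a
LEFT JOIN customers b ON a.customer_id = b.id

Result:
product  | customer
---------+---------
Laptop   | Dana    
Webcam   | Dana    
Camera   | Mia     
Monitor  | NULL    
Notebook | Mia     
Router   | Dana    
Lamp     | Dana    
Cable    | Ivan    


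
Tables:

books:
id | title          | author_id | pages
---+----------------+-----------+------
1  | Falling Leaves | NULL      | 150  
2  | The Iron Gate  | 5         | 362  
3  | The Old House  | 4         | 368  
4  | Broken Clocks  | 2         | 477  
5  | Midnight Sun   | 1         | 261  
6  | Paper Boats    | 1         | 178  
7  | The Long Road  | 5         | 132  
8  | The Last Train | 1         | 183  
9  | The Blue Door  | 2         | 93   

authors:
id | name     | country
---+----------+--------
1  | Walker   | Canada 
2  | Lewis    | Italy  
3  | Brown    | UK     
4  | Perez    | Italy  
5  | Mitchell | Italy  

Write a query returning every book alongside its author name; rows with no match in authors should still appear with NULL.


LEFT JOIN keeps every row from books (the left table); where author_id has no match in authors, the author columns become NULL. Walk through each book:
  - book 1 (Falling Leaves): author_id=NULL, no match -> kept with NULL
  - book 2 (The Iron Gate): author_id=5 -> matches Mitchell
  - book 3 (The Old House): author_id=4 -> matches Perez
  - book 4 (Broken Clocks): author_id=2 -> matches Lewis
  - book 5 (Midnight Sun): author_id=1 -> matches Walker
  - book 6 (Paper Boats): author_id=1 -> matches Walker
  - book 7 (The Long Road): author_id=5 -> matches Mitchell
  - book 8 (The Last Train): author_id=1 -> matches Walker
  - book 9 (The Blue Door): author_id=2 -> matches Lewis
All 9 rows appear; 1 has NULL author.

SQL:
SELECT a.title, b.name AS author
FROM books a
LEFT JOIN authors b ON a.author_id = b.id

Result:
title          | author  
---------------+---------
Falling Leaves | NULL    
The Iron Gate  | Mitchell
The Old House  | Perez   
Broken Clocks  | Lewis   
Midnight Sun   | Walker  
Paper Boats    | Walker  
The Long Road  | Mitchell
The Last Train | Walker  
The Blue Door  | Lewis   


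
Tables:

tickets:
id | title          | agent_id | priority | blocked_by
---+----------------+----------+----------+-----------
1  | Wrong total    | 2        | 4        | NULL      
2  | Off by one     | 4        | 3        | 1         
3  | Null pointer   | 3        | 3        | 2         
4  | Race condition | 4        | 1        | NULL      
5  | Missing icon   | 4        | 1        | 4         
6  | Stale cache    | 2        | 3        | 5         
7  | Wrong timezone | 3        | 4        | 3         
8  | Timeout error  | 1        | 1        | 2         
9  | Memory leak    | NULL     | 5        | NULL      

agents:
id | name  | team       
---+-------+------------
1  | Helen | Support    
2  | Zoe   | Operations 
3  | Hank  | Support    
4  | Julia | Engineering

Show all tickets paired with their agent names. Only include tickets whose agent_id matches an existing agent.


INNER JOIN keeps only tickets rows whose agent_id matches an id in agents. Walk through each ticket:
  - ticket 1 (Wrong total): agent_id=2 -> matches Zoe
  - ticket 2 (Off by one): agent_id=4 -> matches Julia
  - ticket 3 (Null pointer): agent_id=3 -> matches Hank
  - ticket 4 (Race condition): agent_id=4 -> matches Julia
  - ticket 5 (Missing icon): agent_id=4 -> matches Julia
  - ticket 6 (Stale cache): agent_id=2 -> matches Zoe
  - ticket 7 (Wrong timezone): agent_id=3 -> matches Hank
  - ticket 8 (Timeout error): agent_id=1 -> matches Helen
  - ticket 9 (Memory leak): agent_id=NULL, no match -> dropped
So 1 of 9 rows is dropped.

SQL:
SELECT a.title, b.name AS agent
FROM tickets a
INNER JOIN agents b ON a.agent_id = b.id

Result:
title          | agent
---------------+------
Wrong total    | Zoe  
Off by one     | Julia
Null pointer   | Hank 
Race condition | Julia
Missing icon   | Julia
Stale cache    | Zoe  
Wrong timezone | Hank 
Timeout error  | Helen


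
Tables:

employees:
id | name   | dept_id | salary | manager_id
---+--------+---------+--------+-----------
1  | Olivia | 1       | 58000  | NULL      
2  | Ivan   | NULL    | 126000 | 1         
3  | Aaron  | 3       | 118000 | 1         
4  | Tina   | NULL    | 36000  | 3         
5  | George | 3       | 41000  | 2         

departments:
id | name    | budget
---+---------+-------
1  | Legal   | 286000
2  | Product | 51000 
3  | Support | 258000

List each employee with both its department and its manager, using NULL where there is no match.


Two LEFT JOINs from the same base table employees: one to departments via dept_id, one to employees itself via manager_id. Both are LEFT so every employee is preserved.
Match against departments:
  - employee 1 (Olivia): dept_id=1 -> matches Legal
  - employee 2 (Ivan): dept_id=NULL, no match -> kept with NULL
  - employee 3 (Aaron): dept_id=3 -> matches Support
  - employee 4 (Tina): dept_id=NULL, no match -> kept with NULL
  - employee 5 (George): dept_id=3 -> matches Support
Match against employees (self):
  - employee 1 (Olivia): manager_id=NULL -> NULL
  - employee 2 (Ivan): manager_id=1 -> Olivia
  - employee 3 (Aaron): manager_id=1 -> Olivia
  - employee 4 (Tina): manager_id=3 -> Aaron
  - employee 5 (George): manager_id=2 -> Ivan

SQL:
SELECT a.name, b.name AS department, c.name AS manager
FROM employees a
LEFT JOIN departments b ON a.dept_id = b.id
LEFT JOIN employees c ON a.manager_id = c.id

Result:
name   | department | manager
-------+------------+--------
Olivia | Legal      | NULL   
Ivan   | NULL       | Olivia 
Aaron  | Support    | Olivia 
Tina   | NULL       | Aaron  
George | Support    | Ivan   


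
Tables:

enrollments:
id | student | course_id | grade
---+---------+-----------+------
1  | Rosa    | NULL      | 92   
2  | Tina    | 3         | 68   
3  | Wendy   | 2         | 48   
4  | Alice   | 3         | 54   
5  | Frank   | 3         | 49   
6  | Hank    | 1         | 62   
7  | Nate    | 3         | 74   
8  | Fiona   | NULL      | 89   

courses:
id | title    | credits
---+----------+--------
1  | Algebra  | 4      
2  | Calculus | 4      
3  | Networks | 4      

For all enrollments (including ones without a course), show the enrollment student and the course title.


LEFT JOIN keeps every row from enrollments (the left table); where course_id has no match in courses, the course columns become NULL. Walk through each enrollment:
  - enrollment 1 (Rosa): course_id=NULL, no match -> kept with NULL
  - enrollment 2 (Tina): course_id=3 -> matches Networks
  - enrollment 3 (Wendy): course_id=2 -> matches Calculus
  - enrollment 4 (Alice): course_id=3 -> matches Networks
  - enrollment 5 (Frank): course_id=3 -> matches Networks
  - enrollment 6 (Hank): course_id=1 -> matches Algebra
  - enrollment 7 (Nate): course_id=3 -> matches Networks
  - enrollment 8 (Fiona): course_id=NULL, no match -> kept with NULL
All 8 rows appear; 2 have NULL course.

SQL:
SELECT a.student, b.title AS course
FROM enrollments a
LEFT JOIN courses b ON a.course_id = b.id

Result:
student | course  
--------+---------
Rosa    | NULL    
Tina    | Networks
Wendy   | Calculus
Alice   | Networks
Frank   | Networks
Hank    | Algebra 
Nate    | Networks
Fiona   | NULL    


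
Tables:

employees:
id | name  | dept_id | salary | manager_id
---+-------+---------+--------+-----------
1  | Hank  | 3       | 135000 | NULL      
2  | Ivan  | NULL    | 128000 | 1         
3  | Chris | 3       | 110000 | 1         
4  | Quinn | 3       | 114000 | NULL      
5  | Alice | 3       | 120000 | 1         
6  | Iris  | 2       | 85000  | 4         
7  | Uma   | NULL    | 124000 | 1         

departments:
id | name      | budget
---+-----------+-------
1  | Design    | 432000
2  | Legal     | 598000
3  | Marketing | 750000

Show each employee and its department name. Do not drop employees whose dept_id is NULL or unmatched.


LEFT JOIN keeps every row from employees (the left table); where dept_id has no match in departments, the department columns become NULL. Walk through each employee:
  - employee 1 (Hank): dept_id=3 -> matches Marketing
  - employee 2 (Ivan): dept_id=NULL, no match -> kept with NULL
  - employee 3 (Chris): dept_id=3 -> matches Marketing
  - employee 4 (Quinn): dept_id=3 -> matches Marketing
  - employee 5 (Alice): dept_id=3 -> matches Marketing
  - employee 6 (Iris): dept_id=2 -> matches Legal
  - employee 7 (Uma): dept_id=NULL, no match -> kept with NULL
All 7 rows appear; 2 have NULL department.

SQL:
SELECT a.name, b.name AS department
FROM employees a
LEFT JOIN departments b ON a.dept_id = b.id

Result:
name  | department
------+-----------
Hank  | Marketing 
Ivan  | NULL      
Chris | Marketing 
Quinn | Marketing 
Alice | Marketing 
Iris  | Legal     
Uma   | NULL      


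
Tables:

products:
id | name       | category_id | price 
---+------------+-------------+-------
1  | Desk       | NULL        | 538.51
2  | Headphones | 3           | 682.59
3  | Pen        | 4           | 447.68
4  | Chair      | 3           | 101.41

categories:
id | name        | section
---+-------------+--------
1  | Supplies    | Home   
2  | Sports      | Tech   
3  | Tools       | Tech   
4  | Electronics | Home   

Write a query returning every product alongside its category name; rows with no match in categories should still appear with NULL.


LEFT JOIN keeps every row from products (the left table); where category_id has no match in categories, the category columns become NULL. Walk through each product:
  - product 1 (Desk): category_id=NULL, no match -> kept with NULL
  - product 2 (Headphones): category_id=3 -> matches Tools
  - product 3 (Pen): category_id=4 -> matches Electronics
  - product 4 (Chair): category_id=3 -> matches Tools
All 4 rows appear; 1 has NULL category.

SQL:
SELECT a.name, b.name AS category
FROM products a
LEFT JOIN categories b ON a.category_id = b.id

Result:
name       | category   
-----------+------------
Desk       | NULL       
Headphones | Tools      
Pen        | Electronics
Chair      | Tools      


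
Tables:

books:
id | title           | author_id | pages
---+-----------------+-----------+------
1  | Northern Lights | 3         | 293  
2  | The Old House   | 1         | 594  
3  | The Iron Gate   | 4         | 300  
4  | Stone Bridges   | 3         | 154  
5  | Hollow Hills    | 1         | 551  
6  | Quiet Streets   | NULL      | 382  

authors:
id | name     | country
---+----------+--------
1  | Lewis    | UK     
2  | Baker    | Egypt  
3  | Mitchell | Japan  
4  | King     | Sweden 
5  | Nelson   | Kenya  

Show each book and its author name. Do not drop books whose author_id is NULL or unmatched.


LEFT JOIN keeps every row from books (the left table); where author_id has no match in authors, the author columns become NULL. Walk through each book:
  - book 1 (Northern Lights): author_id=3 -> matches Mitchell
  - book 2 (The Old House): author_id=1 -> matches Lewis
  - book 3 (The Iron Gate): author_id=4 -> matches King
  - book 4 (Stone Bridges): author_id=3 -> matches Mitchell
  - book 5 (Hollow Hills): author_id=1 -> matches Lewis
  - book 6 (Quiet Streets): author_id=NULL, no match -> kept with NULL
All 6 rows appear; 1 has NULL author.

SQL:
SELECT a.title, b.name AS author
FROM books a
LEFT JOIN authors b ON a.author_id = b.id

Result:
title           | author  
----------------+---------
Northern Lights | Mitchell
The Old House   | Lewis   
The Iron Gate   | King    
Stone Bridges   | Mitchell
Hollow Hills    | Lewis   
Quiet Streets   | NULL    
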